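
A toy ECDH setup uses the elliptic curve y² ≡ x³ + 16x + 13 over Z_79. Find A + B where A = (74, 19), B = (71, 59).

(24, 78)

(74, 19) + (71, 59). λ = (59 - 19)/(71 - 74) ≡ 40/76 mod 79. 76⁻¹ ≡ 26 (mod 79) since 76·26 = 1976 ≡ 1, so λ ≡ 13.
  x = λ² - 74 - 71 = 169 - 145 ≡ 24; y = λ·(74 - 24) - 19 ≡ 78. → (24, 78)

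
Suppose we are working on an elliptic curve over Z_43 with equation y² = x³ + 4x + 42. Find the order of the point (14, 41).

4

2P: tangent at (14, 41): λ = (3·14² + 4)/(2·41) ≡ 33/39. 39⁻¹ ≡ 32 (mod 43), so λ ≡ 33·32 ≡ 24.
  x = λ² - 14 - 14 = 576 - 28 ≡ 32; y = λ·(14 - 32) - 41 ≡ 0. → (32, 0)
3P: (32, 0) + (14, 41). λ = (41 - 0)/(14 - 32) ≡ 41/25 mod 43. 25⁻¹ ≡ 31 (mod 43), so λ ≡ 24.
  x = λ² - 32 - 14 = 576 - 46 ≡ 14; y = λ·(32 - 14) - 0 ≡ 2. → (14, 2)
4P: (14, 2) + (14, 41): same x and y₁ ≡ -y₂, so the sum is 𝒪.
4P = 𝒪, so the order is 4.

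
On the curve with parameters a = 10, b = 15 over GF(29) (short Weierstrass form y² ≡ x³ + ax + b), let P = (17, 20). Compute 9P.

(7, 14)

Repeated addition: build up to 9P.
2P: tangent at (17, 20): λ = (3·17² + 10)/(2·20) ≡ 7/11. 11⁻¹ ≡ 8 (mod 29), so λ ≡ 7·8 ≡ 27.
  x = λ² - 17 - 17 = 729 - 34 ≡ 28; y = λ·(17 - 28) - 20 ≡ 2. → (28, 2)
3P: (28, 2) + (17, 20). λ = (20 - 2)/(17 - 28) ≡ 18/18 mod 29. 18⁻¹ ≡ 21 (mod 29) since 18·21 = 378 ≡ 1, so λ ≡ 1.
  x = λ² - 28 - 17 = 1 - 45 ≡ 14; y = λ·(28 - 14) - 2 ≡ 12. → (14, 12)
4P: (14, 12) + (17, 20). λ = (20 - 12)/(17 - 14) ≡ 8/3 mod 29. 3⁻¹ ≡ 10 (mod 29), so λ ≡ 22.
  x = λ² - 14 - 17 = 484 - 31 ≡ 18; y = λ·(14 - 18) - 12 ≡ 16. → (18, 16)
5P: (18, 16) + (17, 20). λ = (20 - 16)/(17 - 18) ≡ 4/28 mod 29. 28⁻¹ ≡ 28 (mod 29), so λ ≡ 25.
  x = λ² - 18 - 17 = 625 - 35 ≡ 10; y = λ·(18 - 10) - 16 ≡ 10. → (10, 10)
6P: (10, 10) + (17, 20). λ = (20 - 10)/(17 - 10) ≡ 10/7 mod 29. 7⁻¹ ≡ 25 (mod 29), so λ ≡ 18.
  x = λ² - 10 - 17 = 324 - 27 ≡ 7; y = λ·(10 - 7) - 10 ≡ 15. → (7, 15)
7P: (7, 15) + (17, 20). λ = (20 - 15)/(17 - 7) ≡ 5/10 mod 29. 10⁻¹ ≡ 3 (mod 29) since 10·3 = 30 ≡ 1, so λ ≡ 15.
  x = λ² - 7 - 17 = 225 - 24 ≡ 27; y = λ·(7 - 27) - 15 ≡ 4. → (27, 4)
8P: (27, 4) + (17, 20). λ = (20 - 4)/(17 - 27) ≡ 16/19 mod 29. 19⁻¹ ≡ 26 (mod 29), so λ ≡ 10.
  x = λ² - 27 - 17 = 100 - 44 ≡ 27; y = λ·(27 - 27) - 4 ≡ 25. → (27, 25)
9P: (27, 25) + (17, 20). λ = (20 - 25)/(17 - 27) ≡ 24/19 mod 29. 19⁻¹ ≡ 26 (mod 29) since 19·26 = 494 ≡ 1, so λ ≡ 15.
  x = λ² - 27 - 17 = 225 - 44 ≡ 7; y = λ·(27 - 7) - 25 ≡ 14. → (7, 14)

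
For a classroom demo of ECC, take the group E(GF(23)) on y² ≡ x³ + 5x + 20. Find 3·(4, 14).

Write Q = (4, 14).
Repeated addition: build up to 3Q.
2Q: tangent at (4, 14): λ = (3·4² + 5)/(2·14) ≡ 7/5. 5⁻¹ ≡ 14 (mod 23), so λ ≡ 7·14 ≡ 6.
  x = λ² - 4 - 4 = 36 - 8 ≡ 5; y = λ·(4 - 5) - 14 ≡ 3. → (5, 3)
3Q: (5, 3) + (4, 14). λ = (14 - 3)/(4 - 5) ≡ 11/22 mod 23. 22⁻¹ ≡ 22 (mod 23), so λ ≡ 12.
  x = λ² - 5 - 4 = 144 - 9 ≡ 20; y = λ·(5 - 20) - 3 ≡ 1. → (20, 1)

(20, 1)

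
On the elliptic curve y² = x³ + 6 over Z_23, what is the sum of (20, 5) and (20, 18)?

O

The two points share x = 20 and their y-coordinates satisfy 5 + 18 ≡ 0 (mod 23), so they are inverses. Their sum is ∞.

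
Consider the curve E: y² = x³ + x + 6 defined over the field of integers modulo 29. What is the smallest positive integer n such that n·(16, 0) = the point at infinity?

2P: (16, 0) + (16, 0): same x and y₁ ≡ -y₂, so the sum is the point at infinity.
2P = the point at infinity, so the order is 2.

2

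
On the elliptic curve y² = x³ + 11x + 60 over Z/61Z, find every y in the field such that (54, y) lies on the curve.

x³ + 11x + 60 = 158118 ≡ 6 (mod 61).
6 is a non-residue mod 61; no y exists.

none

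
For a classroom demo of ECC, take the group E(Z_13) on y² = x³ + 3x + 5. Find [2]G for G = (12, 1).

tangent at (12, 1): λ = (3·12² + 3)/(2·1) ≡ 6/2. 2⁻¹ ≡ 7 (mod 13), so λ ≡ 6·7 ≡ 3.
  x = λ² - 12 - 12 = 9 - 24 ≡ 11; y = λ·(12 - 11) - 1 ≡ 2. → (11, 2)

(11, 2)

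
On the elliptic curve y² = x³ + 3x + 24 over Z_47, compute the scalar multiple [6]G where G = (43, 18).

Double-and-add on 6 = (110)₂. Start with G = (43, 18) for the leading 1-bit.
double: tangent at (43, 18): λ = (3·43² + 3)/(2·18) ≡ 4/36. 36⁻¹ ≡ 17 (mod 47) since 36·17 = 612 ≡ 1, so λ ≡ 4·17 ≡ 21.
  x = λ² - 43 - 43 = 441 - 86 ≡ 26; y = λ·(43 - 26) - 18 ≡ 10. → (26, 10)
add G: (26, 10) + (43, 18). λ = (18 - 10)/(43 - 26) ≡ 8/17 mod 47. 17⁻¹ ≡ 36 (mod 47) since 17·36 = 612 ≡ 1, so λ ≡ 6.
  x = λ² - 26 - 43 = 36 - 69 ≡ 14; y = λ·(26 - 14) - 10 ≡ 15. → (14, 15)
double: tangent at (14, 15): λ = (3·14² + 3)/(2·15) ≡ 27/30. 30⁻¹ ≡ 11 (mod 47) since 30·11 = 330 ≡ 1, so λ ≡ 27·11 ≡ 15.
  x = λ² - 14 - 14 = 225 - 28 ≡ 9; y = λ·(14 - 9) - 15 ≡ 13. → (9, 13)

(9, 13)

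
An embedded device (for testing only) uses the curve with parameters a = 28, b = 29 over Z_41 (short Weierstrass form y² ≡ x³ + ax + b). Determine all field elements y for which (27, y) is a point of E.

x³ + 28x + 29 = 20468 ≡ 9 (mod 41).
Square roots of 9 mod 41: 3 and 38 (since 3² = 9 ≡ 9).

3, 38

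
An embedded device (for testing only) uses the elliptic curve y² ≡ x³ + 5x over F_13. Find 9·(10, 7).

(10, 6)

Write P = (10, 7).
Repeated addition: build up to 9P.
2P: tangent at (10, 7): λ = (3·10² + 5)/(2·7) ≡ 6/1. 1⁻¹ ≡ 1 (mod 13) since 1·1 = 1 ≡ 1, so λ ≡ 6·1 ≡ 6.
  x = λ² - 10 - 10 = 36 - 20 ≡ 3; y = λ·(10 - 3) - 7 ≡ 9. → (3, 9)
3P: (3, 9) + (10, 7). λ = (7 - 9)/(10 - 3) ≡ 11/7 mod 13. 7⁻¹ ≡ 2 (mod 13) since 7·2 = 14 ≡ 1, so λ ≡ 9.
  x = λ² - 3 - 10 = 81 - 13 ≡ 3; y = λ·(3 - 3) - 9 ≡ 4. → (3, 4)
4P: (3, 4) + (10, 7). λ = (7 - 4)/(10 - 3) ≡ 3/7 mod 13. 7⁻¹ ≡ 2 (mod 13) since 7·2 = 14 ≡ 1, so λ ≡ 6.
  x = λ² - 3 - 10 = 36 - 13 ≡ 10; y = λ·(3 - 10) - 4 ≡ 6. → (10, 6)
5P: (10, 6) + (10, 7): same x and y₁ ≡ -y₂, so the sum is O.
6P: O + (10, 7) = (10, 7) (identity).
7P: tangent at (10, 7): λ = (3·10² + 5)/(2·7) ≡ 6/1. 1⁻¹ ≡ 1 (mod 13) since 1·1 = 1 ≡ 1, so λ ≡ 6·1 ≡ 6.
  x = λ² - 10 - 10 = 36 - 20 ≡ 3; y = λ·(10 - 3) - 7 ≡ 9. → (3, 9)
8P: (3, 9) + (10, 7). λ = (7 - 9)/(10 - 3) ≡ 11/7 mod 13. 7⁻¹ ≡ 2 (mod 13), so λ ≡ 9.
  x = λ² - 3 - 10 = 81 - 13 ≡ 3; y = λ·(3 - 3) - 9 ≡ 4. → (3, 4)
9P: (3, 4) + (10, 7). λ = (7 - 4)/(10 - 3) ≡ 3/7 mod 13. 7⁻¹ ≡ 2 (mod 13), so λ ≡ 6.
  x = λ² - 3 - 10 = 36 - 13 ≡ 10; y = λ·(3 - 10) - 4 ≡ 6. → (10, 6)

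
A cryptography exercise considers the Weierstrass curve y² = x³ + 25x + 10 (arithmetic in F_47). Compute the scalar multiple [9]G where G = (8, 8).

(8, 8)

Double-and-add on 9 = (1001)₂. Start with G = (8, 8) for the leading 1-bit.
double: tangent at (8, 8): λ = (3·8² + 25)/(2·8) ≡ 29/16. 16⁻¹ ≡ 3 (mod 47), so λ ≡ 29·3 ≡ 40.
  x = λ² - 8 - 8 = 1600 - 16 ≡ 33; y = λ·(8 - 33) - 8 ≡ 26. → (33, 26)
double: tangent at (33, 26): λ = (3·33² + 25)/(2·26) ≡ 2/5. 5⁻¹ ≡ 19 (mod 47), so λ ≡ 2·19 ≡ 38.
  x = λ² - 33 - 33 = 1444 - 66 ≡ 15; y = λ·(33 - 15) - 26 ≡ 0. → (15, 0)
double: (15, 0) + (15, 0): same x and y₁ ≡ -y₂, so the sum is the point at infinity.
add G: the point at infinity + (8, 8) = (8, 8) (identity).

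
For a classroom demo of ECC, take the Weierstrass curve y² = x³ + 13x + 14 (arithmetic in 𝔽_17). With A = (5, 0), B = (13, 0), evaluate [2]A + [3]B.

First 2A:
Repeated addition: build up to 2A.
2A: (5, 0) + (5, 0): same x and y₁ ≡ -y₂, so the sum is 𝒪.
2A = 𝒪.
Next 3B:
Repeated addition: build up to 3B.
2B: (13, 0) + (13, 0): same x and y₁ ≡ -y₂, so the sum is 𝒪.
3B: 𝒪 + (13, 0) = (13, 0) (identity).
3B = (13, 0).
Finally 2A + 3B:
𝒪 + (13, 0) = (13, 0) (identity).

(13, 0)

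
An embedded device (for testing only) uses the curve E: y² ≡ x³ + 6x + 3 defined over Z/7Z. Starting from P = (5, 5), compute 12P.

Repeated addition: build up to 12P.
2P: tangent at (5, 5): λ = (3·5² + 6)/(2·5) ≡ 4/3. 3⁻¹ ≡ 5 (mod 7), so λ ≡ 4·5 ≡ 6.
  x = λ² - 5 - 5 = 36 - 10 ≡ 5; y = λ·(5 - 5) - 5 ≡ 2. → (5, 2)
3P: (5, 2) + (5, 5): same x and y₁ ≡ -y₂, so the sum is O.
4P: O + (5, 5) = (5, 5) (identity).
5P: tangent at (5, 5): λ = (3·5² + 6)/(2·5) ≡ 4/3. 3⁻¹ ≡ 5 (mod 7), so λ ≡ 4·5 ≡ 6.
  x = λ² - 5 - 5 = 36 - 10 ≡ 5; y = λ·(5 - 5) - 5 ≡ 2. → (5, 2)
6P: (5, 2) + (5, 5): same x and y₁ ≡ -y₂, so the sum is O.
7P: O + (5, 5) = (5, 5) (identity).
8P: tangent at (5, 5): λ = (3·5² + 6)/(2·5) ≡ 4/3. 3⁻¹ ≡ 5 (mod 7) since 3·5 = 15 ≡ 1, so λ ≡ 4·5 ≡ 6.
  x = λ² - 5 - 5 = 36 - 10 ≡ 5; y = λ·(5 - 5) - 5 ≡ 2. → (5, 2)
9P: (5, 2) + (5, 5): same x and y₁ ≡ -y₂, so the sum is O.
10P: O + (5, 5) = (5, 5) (identity).
11P: tangent at (5, 5): λ = (3·5² + 6)/(2·5) ≡ 4/3. 3⁻¹ ≡ 5 (mod 7), so λ ≡ 4·5 ≡ 6.
  x = λ² - 5 - 5 = 36 - 10 ≡ 5; y = λ·(5 - 5) - 5 ≡ 2. → (5, 2)
12P: (5, 2) + (5, 5): same x and y₁ ≡ -y₂, so the sum is O.

O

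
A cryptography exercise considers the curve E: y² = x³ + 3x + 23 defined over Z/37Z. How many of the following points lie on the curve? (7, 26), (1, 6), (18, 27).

(7, 26): 26² ≡ 10, rhs ≡ 17 → off.
(1, 6): 6² ≡ 36, rhs ≡ 27 → off.
(18, 27): 27² ≡ 26, rhs ≡ 26 → on.

1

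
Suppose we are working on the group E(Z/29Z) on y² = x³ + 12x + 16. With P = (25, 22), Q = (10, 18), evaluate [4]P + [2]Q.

First 4P:
Repeated addition: build up to 4P.
2P: tangent at (25, 22): λ = (3·25² + 12)/(2·22) ≡ 2/15. 15⁻¹ ≡ 2 (mod 29), so λ ≡ 2·2 ≡ 4.
  x = λ² - 25 - 25 = 16 - 50 ≡ 24; y = λ·(25 - 24) - 22 ≡ 11. → (24, 11)
3P: (24, 11) + (25, 22). λ = (22 - 11)/(25 - 24) ≡ 11/1 mod 29. 1⁻¹ ≡ 1 (mod 29) since 1·1 = 1 ≡ 1, so λ ≡ 11.
  x = λ² - 24 - 25 = 121 - 49 ≡ 14; y = λ·(24 - 14) - 11 ≡ 12. → (14, 12)
4P: (14, 12) + (25, 22). λ = (22 - 12)/(25 - 14) ≡ 10/11 mod 29. 11⁻¹ ≡ 8 (mod 29) since 11·8 = 88 ≡ 1, so λ ≡ 22.
  x = λ² - 14 - 25 = 484 - 39 ≡ 10; y = λ·(14 - 10) - 12 ≡ 18. → (10, 18)
4P = (10, 18).
Next 2Q:
Repeated addition: build up to 2Q.
2Q: tangent at (10, 18): λ = (3·10² + 12)/(2·18) ≡ 22/7. 7⁻¹ ≡ 25 (mod 29) since 7·25 = 175 ≡ 1, so λ ≡ 22·25 ≡ 28.
  x = λ² - 10 - 10 = 784 - 20 ≡ 10; y = λ·(10 - 10) - 18 ≡ 11. → (10, 11)
2Q = (10, 11).
Finally 4P + 2Q:
(10, 18) + (10, 11): same x and y₁ ≡ -y₂, so the sum is the point at infinity.

O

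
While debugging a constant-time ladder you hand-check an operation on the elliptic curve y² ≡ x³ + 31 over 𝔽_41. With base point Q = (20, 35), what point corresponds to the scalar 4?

Double-and-add on 4 = (100)₂. Start with Q = (20, 35) for the leading 1-bit.
double: tangent at (20, 35): λ = (3·20² + 0)/(2·35) ≡ 11/29. 29⁻¹ ≡ 17 (mod 41) since 29·17 = 493 ≡ 1, so λ ≡ 11·17 ≡ 23.
  x = λ² - 20 - 20 = 529 - 40 ≡ 38; y = λ·(20 - 38) - 35 ≡ 2. → (38, 2)
double: tangent at (38, 2): λ = (3·38² + 0)/(2·2) ≡ 27/4. 4⁻¹ ≡ 31 (mod 41) since 4·31 = 124 ≡ 1, so λ ≡ 27·31 ≡ 17.
  x = λ² - 38 - 38 = 289 - 76 ≡ 8; y = λ·(38 - 8) - 2 ≡ 16. → (8, 16)

(8, 16)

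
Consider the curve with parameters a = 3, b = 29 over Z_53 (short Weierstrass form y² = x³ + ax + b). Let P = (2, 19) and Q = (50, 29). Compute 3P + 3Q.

First 3P:
Repeated addition: build up to 3P.
2P: tangent at (2, 19): λ = (3·2² + 3)/(2·19) ≡ 15/38. 38⁻¹ ≡ 7 (mod 53), so λ ≡ 15·7 ≡ 52.
  x = λ² - 2 - 2 = 2704 - 4 ≡ 50; y = λ·(2 - 50) - 19 ≡ 29. → (50, 29)
3P: (50, 29) + (2, 19). λ = (19 - 29)/(2 - 50) ≡ 43/5 mod 53. 5⁻¹ ≡ 32 (mod 53), so λ ≡ 51.
  x = λ² - 50 - 2 = 2601 - 52 ≡ 5; y = λ·(50 - 5) - 29 ≡ 40. → (5, 40)
3P = (5, 40).
Next 3Q:
Repeated addition: build up to 3Q.
2Q: tangent at (50, 29): λ = (3·50² + 3)/(2·29) ≡ 30/5. 5⁻¹ ≡ 32 (mod 53), so λ ≡ 30·32 ≡ 6.
  x = λ² - 50 - 50 = 36 - 100 ≡ 42; y = λ·(50 - 42) - 29 ≡ 19. → (42, 19)
3Q: (42, 19) + (50, 29). λ = (29 - 19)/(50 - 42) ≡ 10/8 mod 53. 8⁻¹ ≡ 20 (mod 53), so λ ≡ 41.
  x = λ² - 42 - 50 = 1681 - 92 ≡ 52; y = λ·(42 - 52) - 19 ≡ 48. → (52, 48)
3Q = (52, 48).
Finally 3P + 3Q:
(5, 40) + (52, 48). λ = (48 - 40)/(52 - 5) ≡ 8/47 mod 53. 47⁻¹ ≡ 44 (mod 53) since 47·44 = 2068 ≡ 1, so λ ≡ 34.
  x = λ² - 5 - 52 = 1156 - 57 ≡ 39; y = λ·(5 - 39) - 40 ≡ 23. → (39, 23)

(39, 23)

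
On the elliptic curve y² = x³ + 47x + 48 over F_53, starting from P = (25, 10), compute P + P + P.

(2, 16)

Repeated addition: build up to 3P.
2P: tangent at (25, 10): λ = (3·25² + 47)/(2·10) ≡ 14/20. 20⁻¹ ≡ 8 (mod 53), so λ ≡ 14·8 ≡ 6.
  x = λ² - 25 - 25 = 36 - 50 ≡ 39; y = λ·(25 - 39) - 10 ≡ 12. → (39, 12)
3P: (39, 12) + (25, 10). λ = (10 - 12)/(25 - 39) ≡ 51/39 mod 53. 39⁻¹ ≡ 34 (mod 53) since 39·34 = 1326 ≡ 1, so λ ≡ 38.
  x = λ² - 39 - 25 = 1444 - 64 ≡ 2; y = λ·(39 - 2) - 12 ≡ 16. → (2, 16)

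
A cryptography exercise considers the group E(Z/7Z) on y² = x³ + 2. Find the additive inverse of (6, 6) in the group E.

-(6, 6) = (6, -6 mod 7) = (6, 1).

(6, 1)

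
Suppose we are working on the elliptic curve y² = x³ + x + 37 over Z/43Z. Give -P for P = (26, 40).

-(26, 40) = (26, -40 mod 43) = (26, 3).

(26, 3)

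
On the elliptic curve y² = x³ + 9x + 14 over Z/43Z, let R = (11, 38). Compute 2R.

(34, 35)

tangent at (11, 38): λ = (3·11² + 9)/(2·38) ≡ 28/33. 33⁻¹ ≡ 30 (mod 43), so λ ≡ 28·30 ≡ 23.
  x = λ² - 11 - 11 = 529 - 22 ≡ 34; y = λ·(11 - 34) - 38 ≡ 35. → (34, 35)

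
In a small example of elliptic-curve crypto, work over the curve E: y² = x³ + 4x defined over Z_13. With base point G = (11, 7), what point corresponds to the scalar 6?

Repeated addition: build up to 6G.
2G: tangent at (11, 7): λ = (3·11² + 4)/(2·7) ≡ 3/1. 1⁻¹ ≡ 1 (mod 13), so λ ≡ 3·1 ≡ 3.
  x = λ² - 11 - 11 = 9 - 22 ≡ 0; y = λ·(11 - 0) - 7 ≡ 0. → (0, 0)
3G: (0, 0) + (11, 7). λ = (7 - 0)/(11 - 0) ≡ 7/11 mod 13. 11⁻¹ ≡ 6 (mod 13), so λ ≡ 3.
  x = λ² - 0 - 11 = 9 - 11 ≡ 11; y = λ·(0 - 11) - 0 ≡ 6. → (11, 6)
4G: (11, 6) + (11, 7): same x and y₁ ≡ -y₂, so the sum is ∞.
5G: ∞ + (11, 7) = (11, 7) (identity).
6G: tangent at (11, 7): λ = (3·11² + 4)/(2·7) ≡ 3/1. 1⁻¹ ≡ 1 (mod 13), so λ ≡ 3·1 ≡ 3.
  x = λ² - 11 - 11 = 9 - 22 ≡ 0; y = λ·(11 - 0) - 7 ≡ 0. → (0, 0)

(0, 0)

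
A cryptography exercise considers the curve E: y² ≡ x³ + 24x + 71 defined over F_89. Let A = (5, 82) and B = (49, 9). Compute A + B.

(80, 4)

(5, 82) + (49, 9). λ = (9 - 82)/(49 - 5) ≡ 16/44 mod 89. 44⁻¹ ≡ 87 (mod 89) since 44·87 = 3828 ≡ 1, so λ ≡ 57.
  x = λ² - 5 - 49 = 3249 - 54 ≡ 80; y = λ·(5 - 80) - 82 ≡ 4. → (80, 4)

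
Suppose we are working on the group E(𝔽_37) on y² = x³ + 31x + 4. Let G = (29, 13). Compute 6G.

Repeated addition: build up to 6G.
2G: tangent at (29, 13): λ = (3·29² + 31)/(2·13) ≡ 1/26. 26⁻¹ ≡ 10 (mod 37), so λ ≡ 1·10 ≡ 10.
  x = λ² - 29 - 29 = 100 - 58 ≡ 5; y = λ·(29 - 5) - 13 ≡ 5. → (5, 5)
3G: (5, 5) + (29, 13). λ = (13 - 5)/(29 - 5) ≡ 8/24 mod 37. 24⁻¹ ≡ 17 (mod 37) since 24·17 = 408 ≡ 1, so λ ≡ 25.
  x = λ² - 5 - 29 = 625 - 34 ≡ 36; y = λ·(5 - 36) - 5 ≡ 34. → (36, 34)
4G: (36, 34) + (29, 13). λ = (13 - 34)/(29 - 36) ≡ 16/30 mod 37. 30⁻¹ ≡ 21 (mod 37), so λ ≡ 3.
  x = λ² - 36 - 29 = 9 - 65 ≡ 18; y = λ·(36 - 18) - 34 ≡ 20. → (18, 20)
5G: (18, 20) + (29, 13). λ = (13 - 20)/(29 - 18) ≡ 30/11 mod 37. 11⁻¹ ≡ 27 (mod 37), so λ ≡ 33.
  x = λ² - 18 - 29 = 1089 - 47 ≡ 6; y = λ·(18 - 6) - 20 ≡ 6. → (6, 6)
6G: (6, 6) + (29, 13). λ = (13 - 6)/(29 - 6) ≡ 7/23 mod 37. 23⁻¹ ≡ 29 (mod 37), so λ ≡ 18.
  x = λ² - 6 - 29 = 324 - 35 ≡ 30; y = λ·(6 - 30) - 6 ≡ 6. → (30, 6)

(30, 6)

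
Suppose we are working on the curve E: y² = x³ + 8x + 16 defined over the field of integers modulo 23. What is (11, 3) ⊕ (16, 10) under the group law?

(11, 3) + (16, 10). λ = (10 - 3)/(16 - 11) ≡ 7/5 mod 23. 5⁻¹ ≡ 14 (mod 23) since 5·14 = 70 ≡ 1, so λ ≡ 6.
  x = λ² - 11 - 16 = 36 - 27 ≡ 9; y = λ·(11 - 9) - 3 ≡ 9. → (9, 9)

(9, 9)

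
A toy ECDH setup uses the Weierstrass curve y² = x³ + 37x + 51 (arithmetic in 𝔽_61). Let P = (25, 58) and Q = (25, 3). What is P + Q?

O

The two points share x = 25 and their y-coordinates satisfy 58 + 3 ≡ 0 (mod 61), so they are inverses. Their sum is O.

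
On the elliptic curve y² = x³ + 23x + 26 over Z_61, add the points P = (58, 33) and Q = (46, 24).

(58, 33) + (46, 24). λ = (24 - 33)/(46 - 58) ≡ 52/49 mod 61. 49⁻¹ ≡ 5 (mod 61) since 49·5 = 245 ≡ 1, so λ ≡ 16.
  x = λ² - 58 - 46 = 256 - 104 ≡ 30; y = λ·(58 - 30) - 33 ≡ 49. → (30, 49)

(30, 49)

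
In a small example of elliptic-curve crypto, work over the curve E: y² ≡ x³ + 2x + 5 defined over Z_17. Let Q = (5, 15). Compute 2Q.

(11, 7)

tangent at (5, 15): λ = (3·5² + 2)/(2·15) ≡ 9/13. 13⁻¹ ≡ 4 (mod 17), so λ ≡ 9·4 ≡ 2.
  x = λ² - 5 - 5 = 4 - 10 ≡ 11; y = λ·(5 - 11) - 15 ≡ 7. → (11, 7)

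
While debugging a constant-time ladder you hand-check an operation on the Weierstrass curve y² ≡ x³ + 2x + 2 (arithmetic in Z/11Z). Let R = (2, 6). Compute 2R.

(5, 7)

tangent at (2, 6): λ = (3·2² + 2)/(2·6) ≡ 3/1. 1⁻¹ ≡ 1 (mod 11) since 1·1 = 1 ≡ 1, so λ ≡ 3·1 ≡ 3.
  x = λ² - 2 - 2 = 9 - 4 ≡ 5; y = λ·(2 - 5) - 6 ≡ 7. → (5, 7)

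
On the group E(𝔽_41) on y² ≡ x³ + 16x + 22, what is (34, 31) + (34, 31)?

(18, 19)

tangent at (34, 31): λ = (3·34² + 16)/(2·31) ≡ 40/21. 21⁻¹ ≡ 2 (mod 41), so λ ≡ 40·2 ≡ 39.
  x = λ² - 34 - 34 = 1521 - 68 ≡ 18; y = λ·(34 - 18) - 31 ≡ 19. → (18, 19)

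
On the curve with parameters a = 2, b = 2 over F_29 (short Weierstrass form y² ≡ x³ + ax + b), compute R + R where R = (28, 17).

(3, 8)

tangent at (28, 17): λ = (3·28² + 2)/(2·17) ≡ 5/5. 5⁻¹ ≡ 6 (mod 29) since 5·6 = 30 ≡ 1, so λ ≡ 5·6 ≡ 1.
  x = λ² - 28 - 28 = 1 - 56 ≡ 3; y = λ·(28 - 3) - 17 ≡ 8. → (3, 8)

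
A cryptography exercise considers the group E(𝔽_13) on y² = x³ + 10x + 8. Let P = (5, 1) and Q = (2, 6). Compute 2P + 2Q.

First 2P:
Repeated addition: build up to 2P.
2P: tangent at (5, 1): λ = (3·5² + 10)/(2·1) ≡ 7/2. 2⁻¹ ≡ 7 (mod 13), so λ ≡ 7·7 ≡ 10.
  x = λ² - 5 - 5 = 100 - 10 ≡ 12; y = λ·(5 - 12) - 1 ≡ 7. → (12, 7)
2P = (12, 7).
Next 2Q:
Repeated addition: build up to 2Q.
2Q: tangent at (2, 6): λ = (3·2² + 10)/(2·6) ≡ 9/12. 12⁻¹ ≡ 12 (mod 13) since 12·12 = 144 ≡ 1, so λ ≡ 9·12 ≡ 4.
  x = λ² - 2 - 2 = 16 - 4 ≡ 12; y = λ·(2 - 12) - 6 ≡ 6. → (12, 6)
2Q = (12, 6).
Finally 2P + 2Q:
(12, 7) + (12, 6): same x and y₁ ≡ -y₂, so the sum is ∞.

O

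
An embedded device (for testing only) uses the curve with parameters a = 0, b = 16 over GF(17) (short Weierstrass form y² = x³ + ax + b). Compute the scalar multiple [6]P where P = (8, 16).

(0, 13)

Repeated addition: build up to 6P.
2P: tangent at (8, 16): λ = (3·8² + 0)/(2·16) ≡ 5/15. 15⁻¹ ≡ 8 (mod 17), so λ ≡ 5·8 ≡ 6.
  x = λ² - 8 - 8 = 36 - 16 ≡ 3; y = λ·(8 - 3) - 16 ≡ 14. → (3, 14)
3P: (3, 14) + (8, 16). λ = (16 - 14)/(8 - 3) ≡ 2/5 mod 17. 5⁻¹ ≡ 7 (mod 17) since 5·7 = 35 ≡ 1, so λ ≡ 14.
  x = λ² - 3 - 8 = 196 - 11 ≡ 15; y = λ·(3 - 15) - 14 ≡ 5. → (15, 5)
4P: (15, 5) + (8, 16). λ = (16 - 5)/(8 - 15) ≡ 11/10 mod 17. 10⁻¹ ≡ 12 (mod 17) since 10·12 = 120 ≡ 1, so λ ≡ 13.
  x = λ² - 15 - 8 = 169 - 23 ≡ 10; y = λ·(15 - 10) - 5 ≡ 9. → (10, 9)
5P: (10, 9) + (8, 16). λ = (16 - 9)/(8 - 10) ≡ 7/15 mod 17. 15⁻¹ ≡ 8 (mod 17) since 15·8 = 120 ≡ 1, so λ ≡ 5.
  x = λ² - 10 - 8 = 25 - 18 ≡ 7; y = λ·(10 - 7) - 9 ≡ 6. → (7, 6)
6P: (7, 6) + (8, 16). λ = (16 - 6)/(8 - 7) ≡ 10/1 mod 17. 1⁻¹ ≡ 1 (mod 17) since 1·1 = 1 ≡ 1, so λ ≡ 10.
  x = λ² - 7 - 8 = 100 - 15 ≡ 0; y = λ·(7 - 0) - 6 ≡ 13. → (0, 13)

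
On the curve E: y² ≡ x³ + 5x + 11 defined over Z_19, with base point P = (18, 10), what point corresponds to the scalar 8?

(1, 6)

Repeated addition: build up to 8P.
2P: tangent at (18, 10): λ = (3·18² + 5)/(2·10) ≡ 8/1. 1⁻¹ ≡ 1 (mod 19), so λ ≡ 8·1 ≡ 8.
  x = λ² - 18 - 18 = 64 - 36 ≡ 9; y = λ·(18 - 9) - 10 ≡ 5. → (9, 5)
3P: (9, 5) + (18, 10). λ = (10 - 5)/(18 - 9) ≡ 5/9 mod 19. 9⁻¹ ≡ 17 (mod 19), so λ ≡ 9.
  x = λ² - 9 - 18 = 81 - 27 ≡ 16; y = λ·(9 - 16) - 5 ≡ 8. → (16, 8)
4P: (16, 8) + (18, 10). λ = (10 - 8)/(18 - 16) ≡ 2/2 mod 19. 2⁻¹ ≡ 10 (mod 19), so λ ≡ 1.
  x = λ² - 16 - 18 = 1 - 34 ≡ 5; y = λ·(16 - 5) - 8 ≡ 3. → (5, 3)
5P: (5, 3) + (18, 10). λ = (10 - 3)/(18 - 5) ≡ 7/13 mod 19. 13⁻¹ ≡ 3 (mod 19), so λ ≡ 2.
  x = λ² - 5 - 18 = 4 - 23 ≡ 0; y = λ·(5 - 0) - 3 ≡ 7. → (0, 7)
6P: (0, 7) + (18, 10). λ = (10 - 7)/(18 - 0) ≡ 3/18 mod 19. 18⁻¹ ≡ 18 (mod 19), so λ ≡ 16.
  x = λ² - 0 - 18 = 256 - 18 ≡ 10; y = λ·(0 - 10) - 7 ≡ 4. → (10, 4)
7P: (10, 4) + (18, 10). λ = (10 - 4)/(18 - 10) ≡ 6/8 mod 19. 8⁻¹ ≡ 12 (mod 19) since 8·12 = 96 ≡ 1, so λ ≡ 15.
  x = λ² - 10 - 18 = 225 - 28 ≡ 7; y = λ·(10 - 7) - 4 ≡ 3. → (7, 3)
8P: (7, 3) + (18, 10). λ = (10 - 3)/(18 - 7) ≡ 7/11 mod 19. 11⁻¹ ≡ 7 (mod 19), so λ ≡ 11.
  x = λ² - 7 - 18 = 121 - 25 ≡ 1; y = λ·(7 - 1) - 3 ≡ 6. → (1, 6)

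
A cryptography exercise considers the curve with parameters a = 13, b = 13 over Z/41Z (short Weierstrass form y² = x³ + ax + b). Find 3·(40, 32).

Write P = (40, 32).
Repeated addition: build up to 3P.
2P: tangent at (40, 32): λ = (3·40² + 13)/(2·32) ≡ 16/23. 23⁻¹ ≡ 25 (mod 41) since 23·25 = 575 ≡ 1, so λ ≡ 16·25 ≡ 31.
  x = λ² - 40 - 40 = 961 - 80 ≡ 20; y = λ·(40 - 20) - 32 ≡ 14. → (20, 14)
3P: (20, 14) + (40, 32). λ = (32 - 14)/(40 - 20) ≡ 18/20 mod 41. 20⁻¹ ≡ 39 (mod 41), so λ ≡ 5.
  x = λ² - 20 - 40 = 25 - 60 ≡ 6; y = λ·(20 - 6) - 14 ≡ 15. → (6, 15)

(6, 15)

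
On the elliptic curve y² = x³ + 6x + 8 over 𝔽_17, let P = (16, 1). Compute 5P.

Repeated addition: build up to 5P.
2P: tangent at (16, 1): λ = (3·16² + 6)/(2·1) ≡ 9/2. 2⁻¹ ≡ 9 (mod 17) since 2·9 = 18 ≡ 1, so λ ≡ 9·9 ≡ 13.
  x = λ² - 16 - 16 = 169 - 32 ≡ 1; y = λ·(16 - 1) - 1 ≡ 7. → (1, 7)
3P: (1, 7) + (16, 1). λ = (1 - 7)/(16 - 1) ≡ 11/15 mod 17. 15⁻¹ ≡ 8 (mod 17), so λ ≡ 3.
  x = λ² - 1 - 16 = 9 - 17 ≡ 9; y = λ·(1 - 9) - 7 ≡ 3. → (9, 3)
4P: (9, 3) + (16, 1). λ = (1 - 3)/(16 - 9) ≡ 15/7 mod 17. 7⁻¹ ≡ 5 (mod 17), so λ ≡ 7.
  x = λ² - 9 - 16 = 49 - 25 ≡ 7; y = λ·(9 - 7) - 3 ≡ 11. → (7, 11)
5P: (7, 11) + (16, 1). λ = (1 - 11)/(16 - 7) ≡ 7/9 mod 17. 9⁻¹ ≡ 2 (mod 17), so λ ≡ 14.
  x = λ² - 7 - 16 = 196 - 23 ≡ 3; y = λ·(7 - 3) - 11 ≡ 11. → (3, 11)

(3, 11)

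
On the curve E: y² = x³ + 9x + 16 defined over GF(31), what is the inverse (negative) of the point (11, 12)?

(11, 19)

-(11, 12) = (11, -12 mod 31) = (11, 19).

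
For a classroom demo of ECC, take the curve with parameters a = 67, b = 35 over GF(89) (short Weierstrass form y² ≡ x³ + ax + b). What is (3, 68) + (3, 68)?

(87, 31)

tangent at (3, 68): λ = (3·3² + 67)/(2·68) ≡ 5/47. 47⁻¹ ≡ 36 (mod 89), so λ ≡ 5·36 ≡ 2.
  x = λ² - 3 - 3 = 4 - 6 ≡ 87; y = λ·(3 - 87) - 68 ≡ 31. → (87, 31)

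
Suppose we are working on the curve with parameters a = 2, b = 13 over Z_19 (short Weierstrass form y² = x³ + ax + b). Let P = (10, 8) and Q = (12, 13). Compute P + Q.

(8, 16)

(10, 8) + (12, 13). λ = (13 - 8)/(12 - 10) ≡ 5/2 mod 19. 2⁻¹ ≡ 10 (mod 19), so λ ≡ 12.
  x = λ² - 10 - 12 = 144 - 22 ≡ 8; y = λ·(10 - 8) - 8 ≡ 16. → (8, 16)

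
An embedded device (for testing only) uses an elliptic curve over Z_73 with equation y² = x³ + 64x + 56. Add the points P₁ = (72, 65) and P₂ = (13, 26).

(52, 67)

(72, 65) + (13, 26). λ = (26 - 65)/(13 - 72) ≡ 34/14 mod 73. 14⁻¹ ≡ 47 (mod 73) since 14·47 = 658 ≡ 1, so λ ≡ 65.
  x = λ² - 72 - 13 = 4225 - 85 ≡ 52; y = λ·(72 - 52) - 65 ≡ 67. → (52, 67)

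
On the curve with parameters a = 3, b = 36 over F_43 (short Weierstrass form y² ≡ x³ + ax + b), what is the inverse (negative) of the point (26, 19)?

-(26, 19) = (26, -19 mod 43) = (26, 24).

(26, 24)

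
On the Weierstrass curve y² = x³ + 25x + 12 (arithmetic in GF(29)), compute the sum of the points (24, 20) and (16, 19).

(24, 20) + (16, 19). λ = (19 - 20)/(16 - 24) ≡ 28/21 mod 29. 21⁻¹ ≡ 18 (mod 29), so λ ≡ 11.
  x = λ² - 24 - 16 = 121 - 40 ≡ 23; y = λ·(24 - 23) - 20 ≡ 20. → (23, 20)

(23, 20)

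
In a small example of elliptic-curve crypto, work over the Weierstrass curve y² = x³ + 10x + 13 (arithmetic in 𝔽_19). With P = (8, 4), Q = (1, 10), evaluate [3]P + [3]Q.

First 3P:
Repeated addition: build up to 3P.
2P: tangent at (8, 4): λ = (3·8² + 10)/(2·4) ≡ 12/8. 8⁻¹ ≡ 12 (mod 19), so λ ≡ 12·12 ≡ 11.
  x = λ² - 8 - 8 = 121 - 16 ≡ 10; y = λ·(8 - 10) - 4 ≡ 12. → (10, 12)
3P: (10, 12) + (8, 4). λ = (4 - 12)/(8 - 10) ≡ 11/17 mod 19. 17⁻¹ ≡ 9 (mod 19), so λ ≡ 4.
  x = λ² - 10 - 8 = 16 - 18 ≡ 17; y = λ·(10 - 17) - 12 ≡ 17. → (17, 17)
3P = (17, 17).
Next 3Q:
Repeated addition: build up to 3Q.
2Q: tangent at (1, 10): λ = (3·1² + 10)/(2·10) ≡ 13/1. 1⁻¹ ≡ 1 (mod 19), so λ ≡ 13·1 ≡ 13.
  x = λ² - 1 - 1 = 169 - 2 ≡ 15; y = λ·(1 - 15) - 10 ≡ 17. → (15, 17)
3Q: (15, 17) + (1, 10). λ = (10 - 17)/(1 - 15) ≡ 12/5 mod 19. 5⁻¹ ≡ 4 (mod 19), so λ ≡ 10.
  x = λ² - 15 - 1 = 100 - 16 ≡ 8; y = λ·(15 - 8) - 17 ≡ 15. → (8, 15)
3Q = (8, 15).
Finally 3P + 3Q:
(17, 17) + (8, 15). λ = (15 - 17)/(8 - 17) ≡ 17/10 mod 19. 10⁻¹ ≡ 2 (mod 19), so λ ≡ 15.
  x = λ² - 17 - 8 = 225 - 25 ≡ 10; y = λ·(17 - 10) - 17 ≡ 12. → (10, 12)

(10, 12)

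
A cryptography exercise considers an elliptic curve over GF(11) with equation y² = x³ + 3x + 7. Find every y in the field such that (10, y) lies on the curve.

5, 6

x³ + 3x + 7 = 1037 ≡ 3 (mod 11).
Square roots of 3 mod 11: 5 and 6 (since 5² = 25 ≡ 3).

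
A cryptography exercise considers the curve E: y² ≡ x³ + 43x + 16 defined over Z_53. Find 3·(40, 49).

Write G = (40, 49).
Repeated addition: build up to 3G.
2G: tangent at (40, 49): λ = (3·40² + 43)/(2·49) ≡ 20/45. 45⁻¹ ≡ 33 (mod 53) since 45·33 = 1485 ≡ 1, so λ ≡ 20·33 ≡ 24.
  x = λ² - 40 - 40 = 576 - 80 ≡ 19; y = λ·(40 - 19) - 49 ≡ 31. → (19, 31)
3G: (19, 31) + (40, 49). λ = (49 - 31)/(40 - 19) ≡ 18/21 mod 53. 21⁻¹ ≡ 48 (mod 53) since 21·48 = 1008 ≡ 1, so λ ≡ 16.
  x = λ² - 19 - 40 = 256 - 59 ≡ 38; y = λ·(19 - 38) - 31 ≡ 36. → (38, 36)

(38, 36)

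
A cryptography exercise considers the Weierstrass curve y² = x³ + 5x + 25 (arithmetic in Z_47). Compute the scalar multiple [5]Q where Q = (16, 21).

Double-and-add on 5 = (101)₂. Start with Q = (16, 21) for the leading 1-bit.
double: tangent at (16, 21): λ = (3·16² + 5)/(2·21) ≡ 21/42. 42⁻¹ ≡ 28 (mod 47), so λ ≡ 21·28 ≡ 24.
  x = λ² - 16 - 16 = 576 - 32 ≡ 27; y = λ·(16 - 27) - 21 ≡ 44. → (27, 44)
double: tangent at (27, 44): λ = (3·27² + 5)/(2·44) ≡ 30/41. 41⁻¹ ≡ 39 (mod 47) since 41·39 = 1599 ≡ 1, so λ ≡ 30·39 ≡ 42.
  x = λ² - 27 - 27 = 1764 - 54 ≡ 18; y = λ·(27 - 18) - 44 ≡ 5. → (18, 5)
add Q: (18, 5) + (16, 21). λ = (21 - 5)/(16 - 18) ≡ 16/45 mod 47. 45⁻¹ ≡ 23 (mod 47), so λ ≡ 39.
  x = λ² - 18 - 16 = 1521 - 34 ≡ 30; y = λ·(18 - 30) - 5 ≡ 44. → (30, 44)

(30, 44)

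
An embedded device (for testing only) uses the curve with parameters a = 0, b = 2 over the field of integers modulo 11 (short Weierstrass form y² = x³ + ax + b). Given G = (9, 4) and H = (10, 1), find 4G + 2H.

First 4G:
Double-and-add on 4 = (100)₂. Start with G = (9, 4) for the leading 1-bit.
double: tangent at (9, 4): λ = (3·9² + 0)/(2·4) ≡ 1/8. 8⁻¹ ≡ 7 (mod 11) since 8·7 = 56 ≡ 1, so λ ≡ 1·7 ≡ 7.
  x = λ² - 9 - 9 = 49 - 18 ≡ 9; y = λ·(9 - 9) - 4 ≡ 7. → (9, 7)
double: tangent at (9, 7): λ = (3·9² + 0)/(2·7) ≡ 1/3. 3⁻¹ ≡ 4 (mod 11), so λ ≡ 1·4 ≡ 4.
  x = λ² - 9 - 9 = 16 - 18 ≡ 9; y = λ·(9 - 9) - 7 ≡ 4. → (9, 4)
4G = (9, 4).
Next 2H:
Repeated addition: build up to 2H.
2H: tangent at (10, 1): λ = (3·10² + 0)/(2·1) ≡ 3/2. 2⁻¹ ≡ 6 (mod 11) since 2·6 = 12 ≡ 1, so λ ≡ 3·6 ≡ 7.
  x = λ² - 10 - 10 = 49 - 20 ≡ 7; y = λ·(10 - 7) - 1 ≡ 9. → (7, 9)
2H = (7, 9).
Finally 4G + 2H:
(9, 4) + (7, 9). λ = (9 - 4)/(7 - 9) ≡ 5/9 mod 11. 9⁻¹ ≡ 5 (mod 11) since 9·5 = 45 ≡ 1, so λ ≡ 3.
  x = λ² - 9 - 7 = 9 - 16 ≡ 4; y = λ·(9 - 4) - 4 ≡ 0. → (4, 0)

(4, 0)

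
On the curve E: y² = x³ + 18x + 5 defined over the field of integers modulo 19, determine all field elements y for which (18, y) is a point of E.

9, 10

x³ + 18x + 5 = 6161 ≡ 5 (mod 19).
Square roots of 5 mod 19: 9 and 10 (since 9² = 81 ≡ 5).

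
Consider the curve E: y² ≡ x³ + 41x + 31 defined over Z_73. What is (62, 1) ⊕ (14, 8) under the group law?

(16, 44)

(62, 1) + (14, 8). λ = (8 - 1)/(14 - 62) ≡ 7/25 mod 73. 25⁻¹ ≡ 38 (mod 73), so λ ≡ 47.
  x = λ² - 62 - 14 = 2209 - 76 ≡ 16; y = λ·(62 - 16) - 1 ≡ 44. → (16, 44)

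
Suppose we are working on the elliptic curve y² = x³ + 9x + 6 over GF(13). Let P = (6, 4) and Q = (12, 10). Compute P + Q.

(6, 4) + (12, 10). λ = (10 - 4)/(12 - 6) ≡ 6/6 mod 13. 6⁻¹ ≡ 11 (mod 13), so λ ≡ 1.
  x = λ² - 6 - 12 = 1 - 18 ≡ 9; y = λ·(6 - 9) - 4 ≡ 6. → (9, 6)

(9, 6)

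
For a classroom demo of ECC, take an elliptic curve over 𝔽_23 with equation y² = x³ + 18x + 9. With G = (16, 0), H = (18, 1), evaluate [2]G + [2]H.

First 2G:
Repeated addition: build up to 2G.
2G: (16, 0) + (16, 0): same x and y₁ ≡ -y₂, so the sum is O.
2G = O.
Next 2H:
Repeated addition: build up to 2H.
2H: tangent at (18, 1): λ = (3·18² + 18)/(2·1) ≡ 1/2. 2⁻¹ ≡ 12 (mod 23), so λ ≡ 1·12 ≡ 12.
  x = λ² - 18 - 18 = 144 - 36 ≡ 16; y = λ·(18 - 16) - 1 ≡ 0. → (16, 0)
2H = (16, 0).
Finally 2G + 2H:
O + (16, 0) = (16, 0) (identity).

(16, 0)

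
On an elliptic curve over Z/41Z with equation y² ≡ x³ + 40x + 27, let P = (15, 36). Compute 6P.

Double-and-add on 6 = (110)₂. Start with P = (15, 36) for the leading 1-bit.
double: tangent at (15, 36): λ = (3·15² + 40)/(2·36) ≡ 18/31. 31⁻¹ ≡ 4 (mod 41), so λ ≡ 18·4 ≡ 31.
  x = λ² - 15 - 15 = 961 - 30 ≡ 29; y = λ·(15 - 29) - 36 ≡ 22. → (29, 22)
add P: (29, 22) + (15, 36). λ = (36 - 22)/(15 - 29) ≡ 14/27 mod 41. 27⁻¹ ≡ 38 (mod 41) since 27·38 = 1026 ≡ 1, so λ ≡ 40.
  x = λ² - 29 - 15 = 1600 - 44 ≡ 39; y = λ·(29 - 39) - 22 ≡ 29. → (39, 29)
double: tangent at (39, 29): λ = (3·39² + 40)/(2·29) ≡ 11/17. 17⁻¹ ≡ 29 (mod 41), so λ ≡ 11·29 ≡ 32.
  x = λ² - 39 - 39 = 1024 - 78 ≡ 3; y = λ·(39 - 3) - 29 ≡ 16. → (3, 16)

(3, 16)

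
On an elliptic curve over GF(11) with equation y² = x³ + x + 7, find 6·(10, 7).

Write G = (10, 7).
Repeated addition: build up to 6G.
2G: tangent at (10, 7): λ = (3·10² + 1)/(2·7) ≡ 4/3. 3⁻¹ ≡ 4 (mod 11), so λ ≡ 4·4 ≡ 5.
  x = λ² - 10 - 10 = 25 - 20 ≡ 5; y = λ·(10 - 5) - 7 ≡ 7. → (5, 7)
3G: (5, 7) + (10, 7). λ = (7 - 7)/(10 - 5) ≡ 0/5 mod 11. 5⁻¹ ≡ 9 (mod 11), so λ ≡ 0.
  x = λ² - 5 - 10 = 0 - 15 ≡ 7; y = λ·(5 - 7) - 7 ≡ 4. → (7, 4)
4G: (7, 4) + (10, 7). λ = (7 - 4)/(10 - 7) ≡ 3/3 mod 11. 3⁻¹ ≡ 4 (mod 11) since 3·4 = 12 ≡ 1, so λ ≡ 1.
  x = λ² - 7 - 10 = 1 - 17 ≡ 6; y = λ·(7 - 6) - 4 ≡ 8. → (6, 8)
5G: (6, 8) + (10, 7). λ = (7 - 8)/(10 - 6) ≡ 10/4 mod 11. 4⁻¹ ≡ 3 (mod 11) since 4·3 = 12 ≡ 1, so λ ≡ 8.
  x = λ² - 6 - 10 = 64 - 16 ≡ 4; y = λ·(6 - 4) - 8 ≡ 8. → (4, 8)
6G: (4, 8) + (10, 7). λ = (7 - 8)/(10 - 4) ≡ 10/6 mod 11. 6⁻¹ ≡ 2 (mod 11) since 6·2 = 12 ≡ 1, so λ ≡ 9.
  x = λ² - 4 - 10 = 81 - 14 ≡ 1; y = λ·(4 - 1) - 8 ≡ 8. → (1, 8)

(1, 8)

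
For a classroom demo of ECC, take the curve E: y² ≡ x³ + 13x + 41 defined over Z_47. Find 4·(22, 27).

(26, 46)

Write Q = (22, 27).
Double-and-add on 4 = (100)₂. Start with Q = (22, 27) for the leading 1-bit.
double: tangent at (22, 27): λ = (3·22² + 13)/(2·27) ≡ 8/7. 7⁻¹ ≡ 27 (mod 47) since 7·27 = 189 ≡ 1, so λ ≡ 8·27 ≡ 28.
  x = λ² - 22 - 22 = 784 - 44 ≡ 35; y = λ·(22 - 35) - 27 ≡ 32. → (35, 32)
double: tangent at (35, 32): λ = (3·35² + 13)/(2·32) ≡ 22/17. 17⁻¹ ≡ 36 (mod 47), so λ ≡ 22·36 ≡ 40.
  x = λ² - 35 - 35 = 1600 - 70 ≡ 26; y = λ·(35 - 26) - 32 ≡ 46. → (26, 46)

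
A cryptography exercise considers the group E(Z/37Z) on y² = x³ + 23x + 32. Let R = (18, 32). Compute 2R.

(13, 7)

tangent at (18, 32): λ = (3·18² + 23)/(2·32) ≡ 33/27. 27⁻¹ ≡ 11 (mod 37) since 27·11 = 297 ≡ 1, so λ ≡ 33·11 ≡ 30.
  x = λ² - 18 - 18 = 900 - 36 ≡ 13; y = λ·(18 - 13) - 32 ≡ 7. → (13, 7)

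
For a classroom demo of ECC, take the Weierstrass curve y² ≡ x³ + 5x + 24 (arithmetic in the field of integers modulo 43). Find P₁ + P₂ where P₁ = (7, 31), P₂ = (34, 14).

(8, 19)

(7, 31) + (34, 14). λ = (14 - 31)/(34 - 7) ≡ 26/27 mod 43. 27⁻¹ ≡ 8 (mod 43), so λ ≡ 36.
  x = λ² - 7 - 34 = 1296 - 41 ≡ 8; y = λ·(7 - 8) - 31 ≡ 19. → (8, 19)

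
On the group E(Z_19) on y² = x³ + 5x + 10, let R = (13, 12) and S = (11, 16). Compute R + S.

(13, 12) + (11, 16). λ = (16 - 12)/(11 - 13) ≡ 4/17 mod 19. 17⁻¹ ≡ 9 (mod 19) since 17·9 = 153 ≡ 1, so λ ≡ 17.
  x = λ² - 13 - 11 = 289 - 24 ≡ 18; y = λ·(13 - 18) - 12 ≡ 17. → (18, 17)

(18, 17)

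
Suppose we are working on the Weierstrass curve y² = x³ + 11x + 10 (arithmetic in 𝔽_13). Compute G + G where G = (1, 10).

tangent at (1, 10): λ = (3·1² + 11)/(2·10) ≡ 1/7. 7⁻¹ ≡ 2 (mod 13), so λ ≡ 1·2 ≡ 2.
  x = λ² - 1 - 1 = 4 - 2 ≡ 2; y = λ·(1 - 2) - 10 ≡ 1. → (2, 1)

(2, 1)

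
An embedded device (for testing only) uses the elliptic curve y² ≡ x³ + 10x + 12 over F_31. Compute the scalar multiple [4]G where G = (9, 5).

Repeated addition: build up to 4G.
2G: tangent at (9, 5): λ = (3·9² + 10)/(2·5) ≡ 5/10. 10⁻¹ ≡ 28 (mod 31), so λ ≡ 5·28 ≡ 16.
  x = λ² - 9 - 9 = 256 - 18 ≡ 21; y = λ·(9 - 21) - 5 ≡ 20. → (21, 20)
3G: (21, 20) + (9, 5). λ = (5 - 20)/(9 - 21) ≡ 16/19 mod 31. 19⁻¹ ≡ 18 (mod 31) since 19·18 = 342 ≡ 1, so λ ≡ 9.
  x = λ² - 21 - 9 = 81 - 30 ≡ 20; y = λ·(21 - 20) - 20 ≡ 20. → (20, 20)
4G: (20, 20) + (9, 5). λ = (5 - 20)/(9 - 20) ≡ 16/20 mod 31. 20⁻¹ ≡ 14 (mod 31), so λ ≡ 7.
  x = λ² - 20 - 9 = 49 - 29 ≡ 20; y = λ·(20 - 20) - 20 ≡ 11. → (20, 11)

(20, 11)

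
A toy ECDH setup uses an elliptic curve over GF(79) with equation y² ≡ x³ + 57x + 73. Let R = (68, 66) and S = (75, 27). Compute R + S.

(67, 30)

(68, 66) + (75, 27). λ = (27 - 66)/(75 - 68) ≡ 40/7 mod 79. 7⁻¹ ≡ 34 (mod 79), so λ ≡ 17.
  x = λ² - 68 - 75 = 289 - 143 ≡ 67; y = λ·(68 - 67) - 66 ≡ 30. → (67, 30)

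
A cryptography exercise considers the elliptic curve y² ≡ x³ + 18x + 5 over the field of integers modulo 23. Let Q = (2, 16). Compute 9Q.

Double-and-add on 9 = (1001)₂. Start with Q = (2, 16) for the leading 1-bit.
double: tangent at (2, 16): λ = (3·2² + 18)/(2·16) ≡ 7/9. 9⁻¹ ≡ 18 (mod 23), so λ ≡ 7·18 ≡ 11.
  x = λ² - 2 - 2 = 121 - 4 ≡ 2; y = λ·(2 - 2) - 16 ≡ 7. → (2, 7)
double: tangent at (2, 7): λ = (3·2² + 18)/(2·7) ≡ 7/14. 14⁻¹ ≡ 5 (mod 23), so λ ≡ 7·5 ≡ 12.
  x = λ² - 2 - 2 = 144 - 4 ≡ 2; y = λ·(2 - 2) - 7 ≡ 16. → (2, 16)
double: tangent at (2, 16): λ = (3·2² + 18)/(2·16) ≡ 7/9. 9⁻¹ ≡ 18 (mod 23) since 9·18 = 162 ≡ 1, so λ ≡ 7·18 ≡ 11.
  x = λ² - 2 - 2 = 121 - 4 ≡ 2; y = λ·(2 - 2) - 16 ≡ 7. → (2, 7)
add Q: (2, 7) + (2, 16): same x and y₁ ≡ -y₂, so the sum is O.

O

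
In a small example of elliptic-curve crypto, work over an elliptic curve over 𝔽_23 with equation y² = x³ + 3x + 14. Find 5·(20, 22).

Write P = (20, 22).
Repeated addition: build up to 5P.
2P: tangent at (20, 22): λ = (3·20² + 3)/(2·22) ≡ 7/21. 21⁻¹ ≡ 11 (mod 23) since 21·11 = 231 ≡ 1, so λ ≡ 7·11 ≡ 8.
  x = λ² - 20 - 20 = 64 - 40 ≡ 1; y = λ·(20 - 1) - 22 ≡ 15. → (1, 15)
3P: (1, 15) + (20, 22). λ = (22 - 15)/(20 - 1) ≡ 7/19 mod 23. 19⁻¹ ≡ 17 (mod 23), so λ ≡ 4.
  x = λ² - 1 - 20 = 16 - 21 ≡ 18; y = λ·(1 - 18) - 15 ≡ 9. → (18, 9)
4P: (18, 9) + (20, 22). λ = (22 - 9)/(20 - 18) ≡ 13/2 mod 23. 2⁻¹ ≡ 12 (mod 23) since 2·12 = 24 ≡ 1, so λ ≡ 18.
  x = λ² - 18 - 20 = 324 - 38 ≡ 10; y = λ·(18 - 10) - 9 ≡ 20. → (10, 20)
5P: (10, 20) + (20, 22). λ = (22 - 20)/(20 - 10) ≡ 2/10 mod 23. 10⁻¹ ≡ 7 (mod 23), so λ ≡ 14.
  x = λ² - 10 - 20 = 196 - 30 ≡ 5; y = λ·(10 - 5) - 20 ≡ 4. → (5, 4)

(5, 4)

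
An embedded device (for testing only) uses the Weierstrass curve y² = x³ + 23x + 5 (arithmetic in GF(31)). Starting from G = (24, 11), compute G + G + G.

(12, 26)

Repeated addition: build up to 3G.
2G: tangent at (24, 11): λ = (3·24² + 23)/(2·11) ≡ 15/22. 22⁻¹ ≡ 24 (mod 31) since 22·24 = 528 ≡ 1, so λ ≡ 15·24 ≡ 19.
  x = λ² - 24 - 24 = 361 - 48 ≡ 3; y = λ·(24 - 3) - 11 ≡ 16. → (3, 16)
3G: (3, 16) + (24, 11). λ = (11 - 16)/(24 - 3) ≡ 26/21 mod 31. 21⁻¹ ≡ 3 (mod 31), so λ ≡ 16.
  x = λ² - 3 - 24 = 256 - 27 ≡ 12; y = λ·(3 - 12) - 16 ≡ 26. → (12, 26)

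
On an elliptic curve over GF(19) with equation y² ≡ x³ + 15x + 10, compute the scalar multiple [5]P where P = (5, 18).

Double-and-add on 5 = (101)₂. Start with P = (5, 18) for the leading 1-bit.
double: tangent at (5, 18): λ = (3·5² + 15)/(2·18) ≡ 14/17. 17⁻¹ ≡ 9 (mod 19) since 17·9 = 153 ≡ 1, so λ ≡ 14·9 ≡ 12.
  x = λ² - 5 - 5 = 144 - 10 ≡ 1; y = λ·(5 - 1) - 18 ≡ 11. → (1, 11)
double: tangent at (1, 11): λ = (3·1² + 15)/(2·11) ≡ 18/3. 3⁻¹ ≡ 13 (mod 19), so λ ≡ 18·13 ≡ 6.
  x = λ² - 1 - 1 = 36 - 2 ≡ 15; y = λ·(1 - 15) - 11 ≡ 0. → (15, 0)
add P: (15, 0) + (5, 18). λ = (18 - 0)/(5 - 15) ≡ 18/9 mod 19. 9⁻¹ ≡ 17 (mod 19) since 9·17 = 153 ≡ 1, so λ ≡ 2.
  x = λ² - 15 - 5 = 4 - 20 ≡ 3; y = λ·(15 - 3) - 0 ≡ 5. → (3, 5)

(3, 5)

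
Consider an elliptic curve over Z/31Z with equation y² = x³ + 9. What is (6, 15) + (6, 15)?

(27, 21)

tangent at (6, 15): λ = (3·6² + 0)/(2·15) ≡ 15/30. 30⁻¹ ≡ 30 (mod 31), so λ ≡ 15·30 ≡ 16.
  x = λ² - 6 - 6 = 256 - 12 ≡ 27; y = λ·(6 - 27) - 15 ≡ 21. → (27, 21)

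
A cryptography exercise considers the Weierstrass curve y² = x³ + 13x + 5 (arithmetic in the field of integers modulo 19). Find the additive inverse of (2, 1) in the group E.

(2, 18)

-(2, 1) = (2, -1 mod 19) = (2, 18).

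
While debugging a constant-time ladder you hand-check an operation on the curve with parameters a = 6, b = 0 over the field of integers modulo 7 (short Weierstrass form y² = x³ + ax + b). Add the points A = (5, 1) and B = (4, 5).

(5, 1) + (4, 5). λ = (5 - 1)/(4 - 5) ≡ 4/6 mod 7. 6⁻¹ ≡ 6 (mod 7), so λ ≡ 3.
  x = λ² - 5 - 4 = 9 - 9 ≡ 0; y = λ·(5 - 0) - 1 ≡ 0. → (0, 0)

(0, 0)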